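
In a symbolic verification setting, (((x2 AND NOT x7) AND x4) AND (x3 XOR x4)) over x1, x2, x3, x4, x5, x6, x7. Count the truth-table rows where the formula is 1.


Formula: (((x2 AND NOT x7) AND x4) AND (x3 XOR x4)) over 7 vars (128 rows)
Evaluate each row (x1, x2, x3, x4, x5, x6, x7 as bits, MSB first):
  row 0 [0000000]: (((0 AND NOT 0) AND 0) AND (0 XOR 0)) -> 0
  row 1 [0000001]: (((0 AND NOT 1) AND 0) AND (0 XOR 0)) -> 0
  row 2 [0000010]: (((0 AND NOT 0) AND 0) AND (0 XOR 0)) -> 0
  row 3 [0000011]: (((0 AND NOT 1) AND 0) AND (0 XOR 0)) -> 0
  row 4 [0000100]: (((0 AND NOT 0) AND 0) AND (0 XOR 0)) -> 0
  (every remaining row is evaluated the same way; all 128 results are listed next)
Full result column, 8 rows per line (x1,x2,x3,x4 fixed per line; x5,x6,x7 runs 000..111 left to right):
  rows 0-7 [x1,x2,x3,x4=0000]: 00000000  (ones: 0)
  rows 8-15 [x1,x2,x3,x4=0001]: 00000000  (ones: 0)
  rows 16-23 [x1,x2,x3,x4=0010]: 00000000  (ones: 0)
  rows 24-31 [x1,x2,x3,x4=0011]: 00000000  (ones: 0)
  rows 32-39 [x1,x2,x3,x4=0100]: 00000000  (ones: 0)
  rows 40-47 [x1,x2,x3,x4=0101]: 10101010  (ones: 4)
  rows 48-55 [x1,x2,x3,x4=0110]: 00000000  (ones: 0)
  rows 56-63 [x1,x2,x3,x4=0111]: 00000000  (ones: 0)
  rows 64-71 [x1,x2,x3,x4=1000]: 00000000  (ones: 0)
  rows 72-79 [x1,x2,x3,x4=1001]: 00000000  (ones: 0)
  rows 80-87 [x1,x2,x3,x4=1010]: 00000000  (ones: 0)
  rows 88-95 [x1,x2,x3,x4=1011]: 00000000  (ones: 0)
  rows 96-103 [x1,x2,x3,x4=1100]: 00000000  (ones: 0)
  rows 104-111 [x1,x2,x3,x4=1101]: 10101010  (ones: 4)
  rows 112-119 [x1,x2,x3,x4=1110]: 00000000  (ones: 0)
  rows 120-127 [x1,x2,x3,x4=1111]: 00000000  (ones: 0)
Count of 1-rows = 0+0+0+0+0+4+0+0+0+0+0+0+0+4+0+0 = 8

8


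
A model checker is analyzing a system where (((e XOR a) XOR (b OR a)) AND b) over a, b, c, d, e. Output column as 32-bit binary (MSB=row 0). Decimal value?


Formula: (((e XOR a) XOR (b OR a)) AND b) over a, b, c, d, e (32 rows)
Evaluate each row (bits = a,b,c,d,e, MSB first):
  row 0 [00000]: (((0 XOR 0) XOR (0 OR 0)) AND 0) -> 0
  row 1 [00001]: (((1 XOR 0) XOR (0 OR 0)) AND 0) -> 0
  row 2 [00010]: (((0 XOR 0) XOR (0 OR 0)) AND 0) -> 0
  row 3 [00011]: (((1 XOR 0) XOR (0 OR 0)) AND 0) -> 0
  row 4 [00100]: (((0 XOR 0) XOR (0 OR 0)) AND 0) -> 0
  row 5 [00101]: (((1 XOR 0) XOR (0 OR 0)) AND 0) -> 0
  row 6 [00110]: (((0 XOR 0) XOR (0 OR 0)) AND 0) -> 0
  row 7 [00111]: (((1 XOR 0) XOR (0 OR 0)) AND 0) -> 0
  row 8 [01000]: (((0 XOR 0) XOR (1 OR 0)) AND 1) -> 1
  row 9 [01001]: (((1 XOR 0) XOR (1 OR 0)) AND 1) -> 0
  row 10 [01010]: (((0 XOR 0) XOR (1 OR 0)) AND 1) -> 1
  row 11 [01011]: (((1 XOR 0) XOR (1 OR 0)) AND 1) -> 0
  row 12 [01100]: (((0 XOR 0) XOR (1 OR 0)) AND 1) -> 1
  row 13 [01101]: (((1 XOR 0) XOR (1 OR 0)) AND 1) -> 0
  row 14 [01110]: (((0 XOR 0) XOR (1 OR 0)) AND 1) -> 1
  row 15 [01111]: (((1 XOR 0) XOR (1 OR 0)) AND 1) -> 0
  row 16 [10000]: (((0 XOR 1) XOR (0 OR 1)) AND 0) -> 0
  row 17 [10001]: (((1 XOR 1) XOR (0 OR 1)) AND 0) -> 0
  row 18 [10010]: (((0 XOR 1) XOR (0 OR 1)) AND 0) -> 0
  row 19 [10011]: (((1 XOR 1) XOR (0 OR 1)) AND 0) -> 0
  row 20 [10100]: (((0 XOR 1) XOR (0 OR 1)) AND 0) -> 0
  row 21 [10101]: (((1 XOR 1) XOR (0 OR 1)) AND 0) -> 0
  row 22 [10110]: (((0 XOR 1) XOR (0 OR 1)) AND 0) -> 0
  row 23 [10111]: (((1 XOR 1) XOR (0 OR 1)) AND 0) -> 0
  row 24 [11000]: (((0 XOR 1) XOR (1 OR 1)) AND 1) -> 0
  row 25 [11001]: (((1 XOR 1) XOR (1 OR 1)) AND 1) -> 1
  row 26 [11010]: (((0 XOR 1) XOR (1 OR 1)) AND 1) -> 0
  row 27 [11011]: (((1 XOR 1) XOR (1 OR 1)) AND 1) -> 1
  row 28 [11100]: (((0 XOR 1) XOR (1 OR 1)) AND 1) -> 0
  row 29 [11101]: (((1 XOR 1) XOR (1 OR 1)) AND 1) -> 1
  row 30 [11110]: (((0 XOR 1) XOR (1 OR 1)) AND 1) -> 0
  row 31 [11111]: (((1 XOR 1) XOR (1 OR 1)) AND 1) -> 1
Full result column, 4 rows per line (a,b,c fixed per line; d,e runs 00..11 left to right):
  rows 0-3 [a,b,c=000]: 0000  = hex 0
  rows 4-7 [a,b,c=001]: 0000  = hex 0
  rows 8-11 [a,b,c=010]: 1010  = hex A
  rows 12-15 [a,b,c=011]: 1010  = hex A
  rows 16-19 [a,b,c=100]: 0000  = hex 0
  rows 20-23 [a,b,c=101]: 0000  = hex 0
  rows 24-27 [a,b,c=110]: 0101  = hex 5
  rows 28-31 [a,b,c=111]: 0101  = hex 5
Output column (row 0 .. row 31) = 00000000101010100000000001010101
Output column grouped in 4s = 0000 0000 1010 1010 0000 0000 0101 0101 = 0x00AA0055
Convert to decimal digit by digit (value = value*16 + digit):
  0 -> 0
  0*16 + 0 = 0
  0*16 + 10 (A) = 10
  10*16 + 10 (A) = 170
  170*16 + 0 = 2720
  2720*16 + 0 = 43520
  43520*16 + 5 = 696325
  696325*16 + 5 = 11141205
Decimal = 11141205

11141205


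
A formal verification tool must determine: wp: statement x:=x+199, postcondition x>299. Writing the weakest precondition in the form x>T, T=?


Formula: wp(x:=E, P) = P[E/x] (substitute E for x in postcondition)
Step 1: Postcondition: x>299
Step 2: Substitute x+199 for x: x+199>299
Step 3: Solve for x: x > 299-199 = 100

100


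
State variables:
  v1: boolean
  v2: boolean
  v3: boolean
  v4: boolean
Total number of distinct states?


State space = product of domain sizes of all variables.
Domain sizes:
  v1 (boolean): 2
  v2 (boolean): 2
  v3 (boolean): 2
  v4 (boolean): 2
Product = 2 * 2 * 2 * 2 = 16

16


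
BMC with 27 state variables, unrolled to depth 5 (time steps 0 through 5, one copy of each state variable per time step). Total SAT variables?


BMC unrolls to depth k, creating one copy of each state var for steps 0..k.
Step count = 5 + 1 = 6 (steps 0 through 5)
Vars per step = 27
Total = 27 * 6 = 162

162


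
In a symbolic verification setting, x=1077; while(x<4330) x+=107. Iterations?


Step 1: x goes from 1077 toward 4330 by 107; the body runs while x<4330, so iterations = ceil((bound-start)/step)
Step 2: Distance=3253
Step 3: ceil(3253/107)=31

31


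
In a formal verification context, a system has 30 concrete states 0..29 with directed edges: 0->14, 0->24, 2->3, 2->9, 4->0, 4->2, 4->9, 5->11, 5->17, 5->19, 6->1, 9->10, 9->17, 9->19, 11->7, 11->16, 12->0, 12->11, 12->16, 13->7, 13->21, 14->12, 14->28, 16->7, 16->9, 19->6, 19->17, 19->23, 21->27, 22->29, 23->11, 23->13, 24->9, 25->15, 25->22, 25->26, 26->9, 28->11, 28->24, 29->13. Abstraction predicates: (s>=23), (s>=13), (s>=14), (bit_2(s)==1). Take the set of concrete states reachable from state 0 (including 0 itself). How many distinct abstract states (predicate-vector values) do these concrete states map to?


BFS from 0:
Concrete reachable: {0, 1, 6, 7, 9, 10, 11, 12, 13, 14, 16, 17, 19, 21, 23, 24, 27, 28}
Abstract via predicates (s>=23), (s>=13), (s>=14), (bit_2(s)==1):
  (0,0,0,0) <- {0, 1, 9, 10, 11}
  (0,0,0,1) <- {6, 7, 12}
  (0,1,0,1) <- {13}
  (0,1,1,0) <- {16, 17, 19}
  (0,1,1,1) <- {14, 21}
  (1,1,1,0) <- {24, 27}
  (1,1,1,1) <- {23, 28}
Distinct abstract states = 7

7


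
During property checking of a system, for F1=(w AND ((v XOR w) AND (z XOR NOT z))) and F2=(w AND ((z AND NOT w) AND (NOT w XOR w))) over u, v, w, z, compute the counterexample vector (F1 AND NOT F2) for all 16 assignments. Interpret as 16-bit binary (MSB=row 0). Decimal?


F1 = (w AND ((v XOR w) AND (z XOR NOT z)))
F2 = (w AND ((z AND NOT w) AND (NOT w XOR w)))
Counterexample to F1=>F2 is where F1=1 and F2=0.
Evaluate each row (bits = u,v,w,z, MSB first):
  row 0 [0000]: F1=0 F2=0 -> F1&~F2 -> 0
  row 1 [0001]: F1=0 F2=0 -> F1&~F2 -> 0
  row 2 [0010]: F1=1 F2=0 -> F1&~F2 -> 1
  row 3 [0011]: F1=1 F2=0 -> F1&~F2 -> 1
  row 4 [0100]: F1=0 F2=0 -> F1&~F2 -> 0
  row 5 [0101]: F1=0 F2=0 -> F1&~F2 -> 0
  row 6 [0110]: F1=0 F2=0 -> F1&~F2 -> 0
  row 7 [0111]: F1=0 F2=0 -> F1&~F2 -> 0
  row 8 [1000]: F1=0 F2=0 -> F1&~F2 -> 0
  row 9 [1001]: F1=0 F2=0 -> F1&~F2 -> 0
  row 10 [1010]: F1=1 F2=0 -> F1&~F2 -> 1
  row 11 [1011]: F1=1 F2=0 -> F1&~F2 -> 1
  row 12 [1100]: F1=0 F2=0 -> F1&~F2 -> 0
  row 13 [1101]: F1=0 F2=0 -> F1&~F2 -> 0
  row 14 [1110]: F1=0 F2=0 -> F1&~F2 -> 0
  row 15 [1111]: F1=0 F2=0 -> F1&~F2 -> 0
Full result column, 4 rows per line (u,v fixed per line; w,z runs 00..11 left to right):
  rows 0-3 [u,v=00]: 0011  = hex 3
  rows 4-7 [u,v=01]: 0000  = hex 0
  rows 8-11 [u,v=10]: 0011  = hex 3
  rows 12-15 [u,v=11]: 0000  = hex 0
Counterexample vector (row 0 .. row 15) = 0011000000110000
Output column grouped in 4s = 0011 0000 0011 0000 = 0x3030
Convert to decimal digit by digit (value = value*16 + digit):
  3 -> 3
  3*16 + 0 = 48
  48*16 + 3 = 771
  771*16 + 0 = 12336
Decimal = 12336

12336


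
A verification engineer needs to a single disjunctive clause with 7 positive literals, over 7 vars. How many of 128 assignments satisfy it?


Step 1: Total=2^7=128
Step 2: Unsat when all 7 false: 2^0=1
Step 3: Sat=128-1=127

127


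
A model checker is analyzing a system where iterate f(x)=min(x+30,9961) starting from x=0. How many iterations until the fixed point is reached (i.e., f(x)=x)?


Step 1: x=0, cap=9961, increment=30
Step 2: x grows by 30 each step until capped at 9961; fixed point is x=9961
Step 3: iterations = ceil(9961/30) = 333

333


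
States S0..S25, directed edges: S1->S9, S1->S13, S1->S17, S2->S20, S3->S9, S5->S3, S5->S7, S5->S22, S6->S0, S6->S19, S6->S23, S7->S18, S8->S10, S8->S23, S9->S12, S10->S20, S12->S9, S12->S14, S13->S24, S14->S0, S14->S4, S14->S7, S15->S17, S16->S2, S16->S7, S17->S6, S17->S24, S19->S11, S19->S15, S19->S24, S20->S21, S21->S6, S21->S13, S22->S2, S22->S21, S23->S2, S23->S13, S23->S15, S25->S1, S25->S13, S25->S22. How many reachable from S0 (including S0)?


BFS from S0:
  layer 0: {S0}
Reachable set: {S0}
Count = 1

1


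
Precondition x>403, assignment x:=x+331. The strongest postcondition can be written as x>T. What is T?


Formula: sp(P, x:=E) = exists old_x. (x = E[old_x/x]) AND P[old_x/x] (old_x is the value of x before the assignment; eliminate old_x by solving x = E[old_x/x] for old_x)
Step 1: Precondition P: x>403, i.e. old_x > 403
Step 2: Assignment gives x = old_x + 331, so old_x = x - 331
Step 3: Substitute into P: x - 331 > 403
Step 4: Simplify: x > 403+331 = 734

734


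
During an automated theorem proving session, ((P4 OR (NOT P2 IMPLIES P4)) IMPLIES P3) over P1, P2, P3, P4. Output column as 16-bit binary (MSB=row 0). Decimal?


Formula: ((P4 OR (NOT P2 IMPLIES P4)) IMPLIES P3) over P1, P2, P3, P4 (16 rows)
Evaluate each row (bits = P1,P2,P3,P4, MSB first):
  row 0 [0000]: ((0 OR (NOT 0 IMPLIES 0)) IMPLIES 0) -> 1
  row 1 [0001]: ((1 OR (NOT 0 IMPLIES 1)) IMPLIES 0) -> 0
  row 2 [0010]: ((0 OR (NOT 0 IMPLIES 0)) IMPLIES 1) -> 1
  row 3 [0011]: ((1 OR (NOT 0 IMPLIES 1)) IMPLIES 1) -> 1
  row 4 [0100]: ((0 OR (NOT 1 IMPLIES 0)) IMPLIES 0) -> 0
  row 5 [0101]: ((1 OR (NOT 1 IMPLIES 1)) IMPLIES 0) -> 0
  row 6 [0110]: ((0 OR (NOT 1 IMPLIES 0)) IMPLIES 1) -> 1
  row 7 [0111]: ((1 OR (NOT 1 IMPLIES 1)) IMPLIES 1) -> 1
  row 8 [1000]: ((0 OR (NOT 0 IMPLIES 0)) IMPLIES 0) -> 1
  row 9 [1001]: ((1 OR (NOT 0 IMPLIES 1)) IMPLIES 0) -> 0
  row 10 [1010]: ((0 OR (NOT 0 IMPLIES 0)) IMPLIES 1) -> 1
  row 11 [1011]: ((1 OR (NOT 0 IMPLIES 1)) IMPLIES 1) -> 1
  row 12 [1100]: ((0 OR (NOT 1 IMPLIES 0)) IMPLIES 0) -> 0
  row 13 [1101]: ((1 OR (NOT 1 IMPLIES 1)) IMPLIES 0) -> 0
  row 14 [1110]: ((0 OR (NOT 1 IMPLIES 0)) IMPLIES 1) -> 1
  row 15 [1111]: ((1 OR (NOT 1 IMPLIES 1)) IMPLIES 1) -> 1
Full result column, 4 rows per line (P1,P2 fixed per line; P3,P4 runs 00..11 left to right):
  rows 0-3 [P1,P2=00]: 1011  = hex B
  rows 4-7 [P1,P2=01]: 0011  = hex 3
  rows 8-11 [P1,P2=10]: 1011  = hex B
  rows 12-15 [P1,P2=11]: 0011  = hex 3
Output column (row 0 .. row 15) = 1011001110110011
Output column grouped in 4s = 1011 0011 1011 0011 = 0xB3B3
Convert to decimal digit by digit (value = value*16 + digit):
  B -> 11
  11*16 + 3 = 179
  179*16 + 11 (B) = 2875
  2875*16 + 3 = 46003
Decimal = 46003

46003


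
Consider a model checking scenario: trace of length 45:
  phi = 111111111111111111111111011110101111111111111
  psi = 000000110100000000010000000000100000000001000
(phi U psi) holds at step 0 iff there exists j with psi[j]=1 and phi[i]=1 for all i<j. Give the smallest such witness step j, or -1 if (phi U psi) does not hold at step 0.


(phi U psi) at 0: need smallest j with psi[j]=1 and phi[i]=1 for all i in [0,j).
Scan from step 0:
  step 0: phi=1, psi=0 -> continue
  step 1: phi=1, psi=0 -> continue
  step 2: phi=1, psi=0 -> continue
  step 3: phi=1, psi=0 -> continue
  step 6: psi=1 and phi held for [0,6) -> witness found
Witness step = 6

6


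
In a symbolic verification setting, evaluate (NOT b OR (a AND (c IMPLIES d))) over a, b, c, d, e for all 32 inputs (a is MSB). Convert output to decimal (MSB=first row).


Formula: (NOT b OR (a AND (c IMPLIES d))) over a, b, c, d, e (32 rows)
Evaluate each row (bits = a,b,c,d,e, MSB first):
  row 0 [00000]: (NOT 0 OR (0 AND (0 IMPLIES 0))) -> 1
  row 1 [00001]: (NOT 0 OR (0 AND (0 IMPLIES 0))) -> 1
  row 2 [00010]: (NOT 0 OR (0 AND (0 IMPLIES 1))) -> 1
  row 3 [00011]: (NOT 0 OR (0 AND (0 IMPLIES 1))) -> 1
  row 4 [00100]: (NOT 0 OR (0 AND (1 IMPLIES 0))) -> 1
  row 5 [00101]: (NOT 0 OR (0 AND (1 IMPLIES 0))) -> 1
  row 6 [00110]: (NOT 0 OR (0 AND (1 IMPLIES 1))) -> 1
  row 7 [00111]: (NOT 0 OR (0 AND (1 IMPLIES 1))) -> 1
  row 8 [01000]: (NOT 1 OR (0 AND (0 IMPLIES 0))) -> 0
  row 9 [01001]: (NOT 1 OR (0 AND (0 IMPLIES 0))) -> 0
  row 10 [01010]: (NOT 1 OR (0 AND (0 IMPLIES 1))) -> 0
  row 11 [01011]: (NOT 1 OR (0 AND (0 IMPLIES 1))) -> 0
  row 12 [01100]: (NOT 1 OR (0 AND (1 IMPLIES 0))) -> 0
  row 13 [01101]: (NOT 1 OR (0 AND (1 IMPLIES 0))) -> 0
  row 14 [01110]: (NOT 1 OR (0 AND (1 IMPLIES 1))) -> 0
  row 15 [01111]: (NOT 1 OR (0 AND (1 IMPLIES 1))) -> 0
  row 16 [10000]: (NOT 0 OR (1 AND (0 IMPLIES 0))) -> 1
  row 17 [10001]: (NOT 0 OR (1 AND (0 IMPLIES 0))) -> 1
  row 18 [10010]: (NOT 0 OR (1 AND (0 IMPLIES 1))) -> 1
  row 19 [10011]: (NOT 0 OR (1 AND (0 IMPLIES 1))) -> 1
  row 20 [10100]: (NOT 0 OR (1 AND (1 IMPLIES 0))) -> 1
  row 21 [10101]: (NOT 0 OR (1 AND (1 IMPLIES 0))) -> 1
  row 22 [10110]: (NOT 0 OR (1 AND (1 IMPLIES 1))) -> 1
  row 23 [10111]: (NOT 0 OR (1 AND (1 IMPLIES 1))) -> 1
  row 24 [11000]: (NOT 1 OR (1 AND (0 IMPLIES 0))) -> 1
  row 25 [11001]: (NOT 1 OR (1 AND (0 IMPLIES 0))) -> 1
  row 26 [11010]: (NOT 1 OR (1 AND (0 IMPLIES 1))) -> 1
  row 27 [11011]: (NOT 1 OR (1 AND (0 IMPLIES 1))) -> 1
  row 28 [11100]: (NOT 1 OR (1 AND (1 IMPLIES 0))) -> 0
  row 29 [11101]: (NOT 1 OR (1 AND (1 IMPLIES 0))) -> 0
  row 30 [11110]: (NOT 1 OR (1 AND (1 IMPLIES 1))) -> 1
  row 31 [11111]: (NOT 1 OR (1 AND (1 IMPLIES 1))) -> 1
Full result column, 4 rows per line (a,b,c fixed per line; d,e runs 00..11 left to right):
  rows 0-3 [a,b,c=000]: 1111  = hex F
  rows 4-7 [a,b,c=001]: 1111  = hex F
  rows 8-11 [a,b,c=010]: 0000  = hex 0
  rows 12-15 [a,b,c=011]: 0000  = hex 0
  rows 16-19 [a,b,c=100]: 1111  = hex F
  rows 20-23 [a,b,c=101]: 1111  = hex F
  rows 24-27 [a,b,c=110]: 1111  = hex F
  rows 28-31 [a,b,c=111]: 0011  = hex 3
Output column (row 0 .. row 31) = 11111111000000001111111111110011
Output column grouped in 4s = 1111 1111 0000 0000 1111 1111 1111 0011 = 0xFF00FFF3
Convert to decimal digit by digit (value = value*16 + digit):
  F -> 15
  15*16 + 15 (F) = 255
  255*16 + 0 = 4080
  4080*16 + 0 = 65280
  65280*16 + 15 (F) = 1044495
  1044495*16 + 15 (F) = 16711935
  16711935*16 + 15 (F) = 267390975
  267390975*16 + 3 = 4278255603
Decimal = 4278255603

4278255603


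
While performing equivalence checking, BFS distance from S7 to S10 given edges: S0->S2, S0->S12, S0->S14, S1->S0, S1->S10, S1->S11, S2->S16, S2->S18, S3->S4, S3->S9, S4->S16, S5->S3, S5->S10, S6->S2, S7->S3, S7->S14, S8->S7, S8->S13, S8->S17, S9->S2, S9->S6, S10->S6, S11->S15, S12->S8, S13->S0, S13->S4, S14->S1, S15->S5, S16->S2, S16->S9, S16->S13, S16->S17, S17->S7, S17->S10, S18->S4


BFS layer-by-layer from S7:
  dist 0: {S7}
  dist 1: {S3, S14}
  dist 2: {S1, S4, S9}
  dist 3: {S0, S2, S6, S10, S11, S16}
  -> S10 reached at distance 3
Shortest path length = 3

3


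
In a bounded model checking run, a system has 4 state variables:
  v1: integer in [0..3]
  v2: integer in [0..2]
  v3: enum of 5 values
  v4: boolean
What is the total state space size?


State space = product of domain sizes of all variables.
Domain sizes:
  v1 (integer in [0..3]): 4
  v2 (integer in [0..2]): 3
  v3 (enum of 5 values): 5
  v4 (boolean): 2
Product = 4 * 3 * 5 * 2 = 120

120


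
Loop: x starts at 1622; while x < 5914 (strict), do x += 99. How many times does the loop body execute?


Step 1: x goes from 1622 toward 5914 by 99; the body runs while x<5914, so iterations = ceil((bound-start)/step)
Step 2: Distance=4292
Step 3: ceil(4292/99)=44

44


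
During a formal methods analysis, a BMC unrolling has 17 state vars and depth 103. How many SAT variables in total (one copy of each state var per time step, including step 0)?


BMC unrolls to depth k, creating one copy of each state var for steps 0..k.
Step count = 103 + 1 = 104 (steps 0 through 103)
Vars per step = 17
Total = 17 * 104 = 1768

1768


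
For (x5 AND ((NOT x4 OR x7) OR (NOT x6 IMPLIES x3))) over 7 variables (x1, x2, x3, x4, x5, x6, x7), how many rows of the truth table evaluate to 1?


Formula: (x5 AND ((NOT x4 OR x7) OR (NOT x6 IMPLIES x3))) over 7 vars (128 rows)
Evaluate each row (x1, x2, x3, x4, x5, x6, x7 as bits, MSB first):
  row 0 [0000000]: (0 AND ((NOT 0 OR 0) OR (NOT 0 IMPLIES 0))) -> 0
  row 1 [0000001]: (0 AND ((NOT 0 OR 1) OR (NOT 0 IMPLIES 0))) -> 0
  row 2 [0000010]: (0 AND ((NOT 0 OR 0) OR (NOT 1 IMPLIES 0))) -> 0
  row 3 [0000011]: (0 AND ((NOT 0 OR 1) OR (NOT 1 IMPLIES 0))) -> 0
  row 4 [0000100]: (1 AND ((NOT 0 OR 0) OR (NOT 0 IMPLIES 0))) -> 1
  (every remaining row is evaluated the same way; all 128 results are listed next)
Full result column, 8 rows per line (x1,x2,x3,x4 fixed per line; x5,x6,x7 runs 000..111 left to right):
  rows 0-7 [x1,x2,x3,x4=0000]: 00001111  (ones: 4)
  rows 8-15 [x1,x2,x3,x4=0001]: 00000111  (ones: 3)
  rows 16-23 [x1,x2,x3,x4=0010]: 00001111  (ones: 4)
  rows 24-31 [x1,x2,x3,x4=0011]: 00001111  (ones: 4)
  rows 32-39 [x1,x2,x3,x4=0100]: 00001111  (ones: 4)
  rows 40-47 [x1,x2,x3,x4=0101]: 00000111  (ones: 3)
  rows 48-55 [x1,x2,x3,x4=0110]: 00001111  (ones: 4)
  rows 56-63 [x1,x2,x3,x4=0111]: 00001111  (ones: 4)
  rows 64-71 [x1,x2,x3,x4=1000]: 00001111  (ones: 4)
  rows 72-79 [x1,x2,x3,x4=1001]: 00000111  (ones: 3)
  rows 80-87 [x1,x2,x3,x4=1010]: 00001111  (ones: 4)
  rows 88-95 [x1,x2,x3,x4=1011]: 00001111  (ones: 4)
  rows 96-103 [x1,x2,x3,x4=1100]: 00001111  (ones: 4)
  rows 104-111 [x1,x2,x3,x4=1101]: 00000111  (ones: 3)
  rows 112-119 [x1,x2,x3,x4=1110]: 00001111  (ones: 4)
  rows 120-127 [x1,x2,x3,x4=1111]: 00001111  (ones: 4)
Count of 1-rows = 4+3+4+4+4+3+4+4+4+3+4+4+4+3+4+4 = 60

60


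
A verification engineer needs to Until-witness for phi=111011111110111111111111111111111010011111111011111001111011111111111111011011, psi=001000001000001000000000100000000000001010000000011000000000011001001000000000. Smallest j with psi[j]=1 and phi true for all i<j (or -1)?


(phi U psi) at 0: need smallest j with psi[j]=1 and phi[i]=1 for all i in [0,j).
Scan from step 0:
  step 0: phi=1, psi=0 -> continue
  step 1: phi=1, psi=0 -> continue
  step 2: psi=1 and phi held for [0,2) -> witness found
Witness step = 2

2


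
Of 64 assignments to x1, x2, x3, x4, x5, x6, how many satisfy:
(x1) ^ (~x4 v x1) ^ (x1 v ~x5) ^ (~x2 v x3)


CNF with 4 clauses over 6 vars (64 assignments).
An assignment satisfies CNF iff every clause has >=1 true literal.
Check each row (bits = x1,x2,x3,x4,x5,x6; clause T/F shown):
  row 0 [000000]: clauses=FTTT -> 0
  row 1 [000001]: clauses=FTTT -> 0
  row 2 [000010]: clauses=FTFT -> 0
  row 3 [000011]: clauses=FTFT -> 0
  row 4 [000100]: clauses=FFTT -> 0
  (every remaining row is evaluated the same way; all 64 results are listed next)
Full result column, 8 rows per line (x1,x2,x3 fixed per line; x4,x5,x6 runs 000..111 left to right):
  rows 0-7 [x1,x2,x3=000]: 00000000  (ones: 0)
  rows 8-15 [x1,x2,x3=001]: 00000000  (ones: 0)
  rows 16-23 [x1,x2,x3=010]: 00000000  (ones: 0)
  rows 24-31 [x1,x2,x3=011]: 00000000  (ones: 0)
  rows 32-39 [x1,x2,x3=100]: 11111111  (ones: 8)
  rows 40-47 [x1,x2,x3=101]: 11111111  (ones: 8)
  rows 48-55 [x1,x2,x3=110]: 00000000  (ones: 0)
  rows 56-63 [x1,x2,x3=111]: 11111111  (ones: 8)
Satisfying assignments = 0+0+0+0+8+8+0+8 = 24

24


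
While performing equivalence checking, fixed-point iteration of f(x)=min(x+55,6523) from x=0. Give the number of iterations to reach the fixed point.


Step 1: x=0, cap=6523, increment=55
Step 2: x grows by 55 each step until capped at 6523; fixed point is x=6523
Step 3: iterations = ceil(6523/55) = 119

119


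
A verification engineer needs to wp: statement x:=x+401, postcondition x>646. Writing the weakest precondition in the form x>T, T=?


Formula: wp(x:=E, P) = P[E/x] (substitute E for x in postcondition)
Step 1: Postcondition: x>646
Step 2: Substitute x+401 for x: x+401>646
Step 3: Solve for x: x > 646-401 = 245

245


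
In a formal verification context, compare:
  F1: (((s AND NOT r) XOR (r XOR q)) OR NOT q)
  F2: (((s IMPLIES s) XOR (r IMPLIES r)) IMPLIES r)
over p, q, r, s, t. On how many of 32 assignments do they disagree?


F1 = (((s AND NOT r) XOR (r XOR q)) OR NOT q)
F2 = (((s IMPLIES s) XOR (r IMPLIES r)) IMPLIES r)
Evaluate both on each of 32 rows (bits = p,q,r,s,t):
  row 0 [00000]: F1=1 F2=1 -> 0
  row 1 [00001]: F1=1 F2=1 -> 0
  row 2 [00010]: F1=1 F2=1 -> 0
  row 3 [00011]: F1=1 F2=1 -> 0
  row 4 [00100]: F1=1 F2=1 -> 0
  row 5 [00101]: F1=1 F2=1 -> 0
  row 6 [00110]: F1=1 F2=1 -> 0
  row 7 [00111]: F1=1 F2=1 -> 0
  row 8 [01000]: F1=1 F2=1 -> 0
  row 9 [01001]: F1=1 F2=1 -> 0
  row 10 [01010]: F1=0 F2=1 (differ) -> 1
  row 11 [01011]: F1=0 F2=1 (differ) -> 1
  row 12 [01100]: F1=0 F2=1 (differ) -> 1
  row 13 [01101]: F1=0 F2=1 (differ) -> 1
  row 14 [01110]: F1=0 F2=1 (differ) -> 1
  row 15 [01111]: F1=0 F2=1 (differ) -> 1
  row 16 [10000]: F1=1 F2=1 -> 0
  row 17 [10001]: F1=1 F2=1 -> 0
  row 18 [10010]: F1=1 F2=1 -> 0
  row 19 [10011]: F1=1 F2=1 -> 0
  row 20 [10100]: F1=1 F2=1 -> 0
  row 21 [10101]: F1=1 F2=1 -> 0
  row 22 [10110]: F1=1 F2=1 -> 0
  row 23 [10111]: F1=1 F2=1 -> 0
  row 24 [11000]: F1=1 F2=1 -> 0
  row 25 [11001]: F1=1 F2=1 -> 0
  row 26 [11010]: F1=0 F2=1 (differ) -> 1
  row 27 [11011]: F1=0 F2=1 (differ) -> 1
  row 28 [11100]: F1=0 F2=1 (differ) -> 1
  row 29 [11101]: F1=0 F2=1 (differ) -> 1
  row 30 [11110]: F1=0 F2=1 (differ) -> 1
  row 31 [11111]: F1=0 F2=1 (differ) -> 1
Full result column, 8 rows per line (p,q fixed per line; r,s,t runs 000..111 left to right):
  rows 0-7 [p,q=00]: 00000000  (ones: 0)
  rows 8-15 [p,q=01]: 00111111  (ones: 6)
  rows 16-23 [p,q=10]: 00000000  (ones: 0)
  rows 24-31 [p,q=11]: 00111111  (ones: 6)
Disagreements = 0+6+0+6 = 12

12


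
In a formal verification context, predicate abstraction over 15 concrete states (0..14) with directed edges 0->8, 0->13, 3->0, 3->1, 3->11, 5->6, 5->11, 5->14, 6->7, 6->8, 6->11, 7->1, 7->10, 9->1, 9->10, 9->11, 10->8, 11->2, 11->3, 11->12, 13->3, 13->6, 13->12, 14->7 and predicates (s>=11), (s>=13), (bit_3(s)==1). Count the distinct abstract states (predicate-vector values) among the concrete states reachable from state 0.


BFS from 0:
Concrete reachable: {0, 1, 2, 3, 6, 7, 8, 10, 11, 12, 13}
Abstract via predicates (s>=11), (s>=13), (bit_3(s)==1):
  (0,0,0) <- {0, 1, 2, 3, 6, 7}
  (0,0,1) <- {8, 10}
  (1,0,1) <- {11, 12}
  (1,1,1) <- {13}
Distinct abstract states = 4

4


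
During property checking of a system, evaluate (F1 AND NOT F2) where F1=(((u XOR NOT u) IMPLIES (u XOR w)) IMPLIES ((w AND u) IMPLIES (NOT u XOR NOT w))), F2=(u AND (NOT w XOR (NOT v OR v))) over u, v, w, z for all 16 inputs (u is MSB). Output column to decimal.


F1 = (((u XOR NOT u) IMPLIES (u XOR w)) IMPLIES ((w AND u) IMPLIES (NOT u XOR NOT w)))
F2 = (u AND (NOT w XOR (NOT v OR v)))
Counterexample to F1=>F2 is where F1=1 and F2=0.
Evaluate each row (bits = u,v,w,z, MSB first):
  row 0 [0000]: F1=1 F2=0 -> F1&~F2 -> 1
  row 1 [0001]: F1=1 F2=0 -> F1&~F2 -> 1
  row 2 [0010]: F1=1 F2=0 -> F1&~F2 -> 1
  row 3 [0011]: F1=1 F2=0 -> F1&~F2 -> 1
  row 4 [0100]: F1=1 F2=0 -> F1&~F2 -> 1
  row 5 [0101]: F1=1 F2=0 -> F1&~F2 -> 1
  row 6 [0110]: F1=1 F2=0 -> F1&~F2 -> 1
  row 7 [0111]: F1=1 F2=0 -> F1&~F2 -> 1
  row 8 [1000]: F1=1 F2=0 -> F1&~F2 -> 1
  row 9 [1001]: F1=1 F2=0 -> F1&~F2 -> 1
  row 10 [1010]: F1=1 F2=1 -> F1&~F2 -> 0
  row 11 [1011]: F1=1 F2=1 -> F1&~F2 -> 0
  row 12 [1100]: F1=1 F2=0 -> F1&~F2 -> 1
  row 13 [1101]: F1=1 F2=0 -> F1&~F2 -> 1
  row 14 [1110]: F1=1 F2=1 -> F1&~F2 -> 0
  row 15 [1111]: F1=1 F2=1 -> F1&~F2 -> 0
Full result column, 4 rows per line (u,v fixed per line; w,z runs 00..11 left to right):
  rows 0-3 [u,v=00]: 1111  = hex F
  rows 4-7 [u,v=01]: 1111  = hex F
  rows 8-11 [u,v=10]: 1100  = hex C
  rows 12-15 [u,v=11]: 1100  = hex C
Counterexample vector (row 0 .. row 15) = 1111111111001100
Output column grouped in 4s = 1111 1111 1100 1100 = 0xFFCC
Convert to decimal digit by digit (value = value*16 + digit):
  F -> 15
  15*16 + 15 (F) = 255
  255*16 + 12 (C) = 4092
  4092*16 + 12 (C) = 65484
Decimal = 65484

65484


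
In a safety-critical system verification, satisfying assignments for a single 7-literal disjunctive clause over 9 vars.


Step 1: Total=2^9=512
Step 2: Unsat when all 7 false: 2^2=4
Step 3: Sat=512-4=508

508


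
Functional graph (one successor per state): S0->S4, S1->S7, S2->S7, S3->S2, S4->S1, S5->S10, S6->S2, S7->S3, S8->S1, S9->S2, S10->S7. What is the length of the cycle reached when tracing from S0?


Trace from S0 until a state repeats:
  S0 -> S4 -> S1 -> S7 -> S3 -> S2 -> S7
S7 first seen at step 3, revisited at step 6.
Cycle length = 6 - 3 = 3

3


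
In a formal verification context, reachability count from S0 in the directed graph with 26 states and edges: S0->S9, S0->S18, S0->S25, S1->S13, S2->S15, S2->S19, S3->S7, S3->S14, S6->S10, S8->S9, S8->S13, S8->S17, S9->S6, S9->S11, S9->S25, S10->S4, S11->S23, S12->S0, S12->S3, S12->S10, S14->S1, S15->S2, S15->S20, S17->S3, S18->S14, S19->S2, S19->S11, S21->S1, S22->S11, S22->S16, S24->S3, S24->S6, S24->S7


BFS from S0:
  layer 0: {S0}
  layer 1: {S9, S18, S25}
  layer 2: {S6, S11, S14}
  layer 3: {S1, S10, S23}
  layer 4: {S4, S13}
Reachable set: {S0, S1, S4, S6, S9, S10, S11, S13, S14, S18, S23, S25}
Count = 12

12


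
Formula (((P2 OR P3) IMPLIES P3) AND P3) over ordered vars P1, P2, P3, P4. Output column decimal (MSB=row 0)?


Formula: (((P2 OR P3) IMPLIES P3) AND P3) over P1, P2, P3, P4 (16 rows)
Evaluate each row (bits = P1,P2,P3,P4, MSB first):
  row 0 [0000]: (((0 OR 0) IMPLIES 0) AND 0) -> 0
  row 1 [0001]: (((0 OR 0) IMPLIES 0) AND 0) -> 0
  row 2 [0010]: (((0 OR 1) IMPLIES 1) AND 1) -> 1
  row 3 [0011]: (((0 OR 1) IMPLIES 1) AND 1) -> 1
  row 4 [0100]: (((1 OR 0) IMPLIES 0) AND 0) -> 0
  row 5 [0101]: (((1 OR 0) IMPLIES 0) AND 0) -> 0
  row 6 [0110]: (((1 OR 1) IMPLIES 1) AND 1) -> 1
  row 7 [0111]: (((1 OR 1) IMPLIES 1) AND 1) -> 1
  row 8 [1000]: (((0 OR 0) IMPLIES 0) AND 0) -> 0
  row 9 [1001]: (((0 OR 0) IMPLIES 0) AND 0) -> 0
  row 10 [1010]: (((0 OR 1) IMPLIES 1) AND 1) -> 1
  row 11 [1011]: (((0 OR 1) IMPLIES 1) AND 1) -> 1
  row 12 [1100]: (((1 OR 0) IMPLIES 0) AND 0) -> 0
  row 13 [1101]: (((1 OR 0) IMPLIES 0) AND 0) -> 0
  row 14 [1110]: (((1 OR 1) IMPLIES 1) AND 1) -> 1
  row 15 [1111]: (((1 OR 1) IMPLIES 1) AND 1) -> 1
Full result column, 4 rows per line (P1,P2 fixed per line; P3,P4 runs 00..11 left to right):
  rows 0-3 [P1,P2=00]: 0011  = hex 3
  rows 4-7 [P1,P2=01]: 0011  = hex 3
  rows 8-11 [P1,P2=10]: 0011  = hex 3
  rows 12-15 [P1,P2=11]: 0011  = hex 3
Output column (row 0 .. row 15) = 0011001100110011
Output column grouped in 4s = 0011 0011 0011 0011 = 0x3333
Convert to decimal digit by digit (value = value*16 + digit):
  3 -> 3
  3*16 + 3 = 51
  51*16 + 3 = 819
  819*16 + 3 = 13107
Decimal = 13107

13107


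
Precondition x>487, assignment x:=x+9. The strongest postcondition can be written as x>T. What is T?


Formula: sp(P, x:=E) = exists old_x. (x = E[old_x/x]) AND P[old_x/x] (old_x is the value of x before the assignment; eliminate old_x by solving x = E[old_x/x] for old_x)
Step 1: Precondition P: x>487, i.e. old_x > 487
Step 2: Assignment gives x = old_x + 9, so old_x = x - 9
Step 3: Substitute into P: x - 9 > 487
Step 4: Simplify: x > 487+9 = 496

496


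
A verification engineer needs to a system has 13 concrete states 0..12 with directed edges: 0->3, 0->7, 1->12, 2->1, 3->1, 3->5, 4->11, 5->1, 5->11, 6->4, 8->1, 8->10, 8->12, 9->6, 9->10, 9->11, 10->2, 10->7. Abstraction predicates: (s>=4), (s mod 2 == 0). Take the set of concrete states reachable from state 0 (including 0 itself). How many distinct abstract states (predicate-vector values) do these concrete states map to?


BFS from 0:
Concrete reachable: {0, 1, 3, 5, 7, 11, 12}
Abstract via predicates (s>=4), (s mod 2 == 0):
  (0,0) <- {1, 3}
  (0,1) <- {0}
  (1,0) <- {5, 7, 11}
  (1,1) <- {12}
Distinct abstract states = 4

4


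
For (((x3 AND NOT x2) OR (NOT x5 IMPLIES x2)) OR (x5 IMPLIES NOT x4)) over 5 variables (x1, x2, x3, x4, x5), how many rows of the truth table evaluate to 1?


Formula: (((x3 AND NOT x2) OR (NOT x5 IMPLIES x2)) OR (x5 IMPLIES NOT x4)) over 5 vars (32 rows)
Evaluate each row (x1, x2, x3, x4, x5 as bits, MSB first):
  row 0 [00000]: (((0 AND NOT 0) OR (NOT 0 IMPLIES 0)) OR (0 IMPLIES NOT 0)) -> 1
  row 1 [00001]: (((0 AND NOT 0) OR (NOT 1 IMPLIES 0)) OR (1 IMPLIES NOT 0)) -> 1
  row 2 [00010]: (((0 AND NOT 0) OR (NOT 0 IMPLIES 0)) OR (0 IMPLIES NOT 1)) -> 1
  row 3 [00011]: (((0 AND NOT 0) OR (NOT 1 IMPLIES 0)) OR (1 IMPLIES NOT 1)) -> 1
  row 4 [00100]: (((1 AND NOT 0) OR (NOT 0 IMPLIES 0)) OR (0 IMPLIES NOT 0)) -> 1
  row 5 [00101]: (((1 AND NOT 0) OR (NOT 1 IMPLIES 0)) OR (1 IMPLIES NOT 0)) -> 1
  row 6 [00110]: (((1 AND NOT 0) OR (NOT 0 IMPLIES 0)) OR (0 IMPLIES NOT 1)) -> 1
  row 7 [00111]: (((1 AND NOT 0) OR (NOT 1 IMPLIES 0)) OR (1 IMPLIES NOT 1)) -> 1
  row 8 [01000]: (((0 AND NOT 1) OR (NOT 0 IMPLIES 1)) OR (0 IMPLIES NOT 0)) -> 1
  row 9 [01001]: (((0 AND NOT 1) OR (NOT 1 IMPLIES 1)) OR (1 IMPLIES NOT 0)) -> 1
  row 10 [01010]: (((0 AND NOT 1) OR (NOT 0 IMPLIES 1)) OR (0 IMPLIES NOT 1)) -> 1
  row 11 [01011]: (((0 AND NOT 1) OR (NOT 1 IMPLIES 1)) OR (1 IMPLIES NOT 1)) -> 1
  row 12 [01100]: (((1 AND NOT 1) OR (NOT 0 IMPLIES 1)) OR (0 IMPLIES NOT 0)) -> 1
  row 13 [01101]: (((1 AND NOT 1) OR (NOT 1 IMPLIES 1)) OR (1 IMPLIES NOT 0)) -> 1
  row 14 [01110]: (((1 AND NOT 1) OR (NOT 0 IMPLIES 1)) OR (0 IMPLIES NOT 1)) -> 1
  row 15 [01111]: (((1 AND NOT 1) OR (NOT 1 IMPLIES 1)) OR (1 IMPLIES NOT 1)) -> 1
  row 16 [10000]: (((0 AND NOT 0) OR (NOT 0 IMPLIES 0)) OR (0 IMPLIES NOT 0)) -> 1
  row 17 [10001]: (((0 AND NOT 0) OR (NOT 1 IMPLIES 0)) OR (1 IMPLIES NOT 0)) -> 1
  row 18 [10010]: (((0 AND NOT 0) OR (NOT 0 IMPLIES 0)) OR (0 IMPLIES NOT 1)) -> 1
  row 19 [10011]: (((0 AND NOT 0) OR (NOT 1 IMPLIES 0)) OR (1 IMPLIES NOT 1)) -> 1
  row 20 [10100]: (((1 AND NOT 0) OR (NOT 0 IMPLIES 0)) OR (0 IMPLIES NOT 0)) -> 1
  row 21 [10101]: (((1 AND NOT 0) OR (NOT 1 IMPLIES 0)) OR (1 IMPLIES NOT 0)) -> 1
  row 22 [10110]: (((1 AND NOT 0) OR (NOT 0 IMPLIES 0)) OR (0 IMPLIES NOT 1)) -> 1
  row 23 [10111]: (((1 AND NOT 0) OR (NOT 1 IMPLIES 0)) OR (1 IMPLIES NOT 1)) -> 1
  row 24 [11000]: (((0 AND NOT 1) OR (NOT 0 IMPLIES 1)) OR (0 IMPLIES NOT 0)) -> 1
  row 25 [11001]: (((0 AND NOT 1) OR (NOT 1 IMPLIES 1)) OR (1 IMPLIES NOT 0)) -> 1
  row 26 [11010]: (((0 AND NOT 1) OR (NOT 0 IMPLIES 1)) OR (0 IMPLIES NOT 1)) -> 1
  row 27 [11011]: (((0 AND NOT 1) OR (NOT 1 IMPLIES 1)) OR (1 IMPLIES NOT 1)) -> 1
  row 28 [11100]: (((1 AND NOT 1) OR (NOT 0 IMPLIES 1)) OR (0 IMPLIES NOT 0)) -> 1
  row 29 [11101]: (((1 AND NOT 1) OR (NOT 1 IMPLIES 1)) OR (1 IMPLIES NOT 0)) -> 1
  row 30 [11110]: (((1 AND NOT 1) OR (NOT 0 IMPLIES 1)) OR (0 IMPLIES NOT 1)) -> 1
  row 31 [11111]: (((1 AND NOT 1) OR (NOT 1 IMPLIES 1)) OR (1 IMPLIES NOT 1)) -> 1
Full result column, 8 rows per line (x1,x2 fixed per line; x3,x4,x5 runs 000..111 left to right):
  rows 0-7 [x1,x2=00]: 11111111  (ones: 8)
  rows 8-15 [x1,x2=01]: 11111111  (ones: 8)
  rows 16-23 [x1,x2=10]: 11111111  (ones: 8)
  rows 24-31 [x1,x2=11]: 11111111  (ones: 8)
Count of 1-rows = 8+8+8+8 = 32

32


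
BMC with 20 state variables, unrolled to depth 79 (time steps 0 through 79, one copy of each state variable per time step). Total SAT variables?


BMC unrolls to depth k, creating one copy of each state var for steps 0..k.
Step count = 79 + 1 = 80 (steps 0 through 79)
Vars per step = 20
Total = 20 * 80 = 1600

1600


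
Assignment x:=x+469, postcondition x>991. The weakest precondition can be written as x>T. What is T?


Formula: wp(x:=E, P) = P[E/x] (substitute E for x in postcondition)
Step 1: Postcondition: x>991
Step 2: Substitute x+469 for x: x+469>991
Step 3: Solve for x: x > 991-469 = 522

522


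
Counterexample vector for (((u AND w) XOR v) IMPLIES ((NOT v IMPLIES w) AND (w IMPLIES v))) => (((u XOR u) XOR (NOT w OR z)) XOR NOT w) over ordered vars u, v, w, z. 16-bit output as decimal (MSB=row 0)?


F1 = (((u AND w) XOR v) IMPLIES ((NOT v IMPLIES w) AND (w IMPLIES v)))
F2 = (((u XOR u) XOR (NOT w OR z)) XOR NOT w)
Counterexample to F1=>F2 is where F1=1 and F2=0.
Evaluate each row (bits = u,v,w,z, MSB first):
  row 0 [0000]: F1=1 F2=0 -> F1&~F2 -> 1
  row 1 [0001]: F1=1 F2=0 -> F1&~F2 -> 1
  row 2 [0010]: F1=1 F2=0 -> F1&~F2 -> 1
  row 3 [0011]: F1=1 F2=1 -> F1&~F2 -> 0
  row 4 [0100]: F1=1 F2=0 -> F1&~F2 -> 1
  row 5 [0101]: F1=1 F2=0 -> F1&~F2 -> 1
  row 6 [0110]: F1=1 F2=0 -> F1&~F2 -> 1
  row 7 [0111]: F1=1 F2=1 -> F1&~F2 -> 0
  row 8 [1000]: F1=1 F2=0 -> F1&~F2 -> 1
  row 9 [1001]: F1=1 F2=0 -> F1&~F2 -> 1
  row 10 [1010]: F1=0 F2=0 -> F1&~F2 -> 0
  row 11 [1011]: F1=0 F2=1 -> F1&~F2 -> 0
  row 12 [1100]: F1=1 F2=0 -> F1&~F2 -> 1
  row 13 [1101]: F1=1 F2=0 -> F1&~F2 -> 1
  row 14 [1110]: F1=1 F2=0 -> F1&~F2 -> 1
  row 15 [1111]: F1=1 F2=1 -> F1&~F2 -> 0
Full result column, 4 rows per line (u,v fixed per line; w,z runs 00..11 left to right):
  rows 0-3 [u,v=00]: 1110  = hex E
  rows 4-7 [u,v=01]: 1110  = hex E
  rows 8-11 [u,v=10]: 1100  = hex C
  rows 12-15 [u,v=11]: 1110  = hex E
Counterexample vector (row 0 .. row 15) = 1110111011001110
Output column grouped in 4s = 1110 1110 1100 1110 = 0xEECE
Convert to decimal digit by digit (value = value*16 + digit):
  E -> 14
  14*16 + 14 (E) = 238
  238*16 + 12 (C) = 3820
  3820*16 + 14 (E) = 61134
Decimal = 61134

61134


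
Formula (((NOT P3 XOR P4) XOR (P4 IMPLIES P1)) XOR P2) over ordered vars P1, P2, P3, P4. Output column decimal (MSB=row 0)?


Formula: (((NOT P3 XOR P4) XOR (P4 IMPLIES P1)) XOR P2) over P1, P2, P3, P4 (16 rows)
Evaluate each row (bits = P1,P2,P3,P4, MSB first):
  row 0 [0000]: (((NOT 0 XOR 0) XOR (0 IMPLIES 0)) XOR 0) -> 0
  row 1 [0001]: (((NOT 0 XOR 1) XOR (1 IMPLIES 0)) XOR 0) -> 0
  row 2 [0010]: (((NOT 1 XOR 0) XOR (0 IMPLIES 0)) XOR 0) -> 1
  row 3 [0011]: (((NOT 1 XOR 1) XOR (1 IMPLIES 0)) XOR 0) -> 1
  row 4 [0100]: (((NOT 0 XOR 0) XOR (0 IMPLIES 0)) XOR 1) -> 1
  row 5 [0101]: (((NOT 0 XOR 1) XOR (1 IMPLIES 0)) XOR 1) -> 1
  row 6 [0110]: (((NOT 1 XOR 0) XOR (0 IMPLIES 0)) XOR 1) -> 0
  row 7 [0111]: (((NOT 1 XOR 1) XOR (1 IMPLIES 0)) XOR 1) -> 0
  row 8 [1000]: (((NOT 0 XOR 0) XOR (0 IMPLIES 1)) XOR 0) -> 0
  row 9 [1001]: (((NOT 0 XOR 1) XOR (1 IMPLIES 1)) XOR 0) -> 1
  row 10 [1010]: (((NOT 1 XOR 0) XOR (0 IMPLIES 1)) XOR 0) -> 1
  row 11 [1011]: (((NOT 1 XOR 1) XOR (1 IMPLIES 1)) XOR 0) -> 0
  row 12 [1100]: (((NOT 0 XOR 0) XOR (0 IMPLIES 1)) XOR 1) -> 1
  row 13 [1101]: (((NOT 0 XOR 1) XOR (1 IMPLIES 1)) XOR 1) -> 0
  row 14 [1110]: (((NOT 1 XOR 0) XOR (0 IMPLIES 1)) XOR 1) -> 0
  row 15 [1111]: (((NOT 1 XOR 1) XOR (1 IMPLIES 1)) XOR 1) -> 1
Full result column, 4 rows per line (P1,P2 fixed per line; P3,P4 runs 00..11 left to right):
  rows 0-3 [P1,P2=00]: 0011  = hex 3
  rows 4-7 [P1,P2=01]: 1100  = hex C
  rows 8-11 [P1,P2=10]: 0110  = hex 6
  rows 12-15 [P1,P2=11]: 1001  = hex 9
Output column (row 0 .. row 15) = 0011110001101001
Output column grouped in 4s = 0011 1100 0110 1001 = 0x3C69
Convert to decimal digit by digit (value = value*16 + digit):
  3 -> 3
  3*16 + 12 (C) = 60
  60*16 + 6 = 966
  966*16 + 9 = 15465
Decimal = 15465

15465


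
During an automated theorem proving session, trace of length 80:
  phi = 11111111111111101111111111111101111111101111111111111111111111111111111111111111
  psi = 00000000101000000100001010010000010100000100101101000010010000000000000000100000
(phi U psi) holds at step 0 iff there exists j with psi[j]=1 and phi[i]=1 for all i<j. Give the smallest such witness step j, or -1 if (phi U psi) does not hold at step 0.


(phi U psi) at 0: need smallest j with psi[j]=1 and phi[i]=1 for all i in [0,j).
Scan from step 0:
  step 0: phi=1, psi=0 -> continue
  step 1: phi=1, psi=0 -> continue
  step 2: phi=1, psi=0 -> continue
  step 3: phi=1, psi=0 -> continue
  step 8: psi=1 and phi held for [0,8) -> witness found
Witness step = 8

8


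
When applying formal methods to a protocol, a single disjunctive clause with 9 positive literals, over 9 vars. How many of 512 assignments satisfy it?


Step 1: Total=2^9=512
Step 2: Unsat when all 9 false: 2^0=1
Step 3: Sat=512-1=511

511


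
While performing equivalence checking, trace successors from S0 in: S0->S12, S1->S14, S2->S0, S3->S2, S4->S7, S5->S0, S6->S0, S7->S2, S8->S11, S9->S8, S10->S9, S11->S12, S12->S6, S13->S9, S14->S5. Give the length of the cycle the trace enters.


Trace from S0 until a state repeats:
  S0 -> S12 -> S6 -> S0
S0 first seen at step 0, revisited at step 3.
Cycle length = 3 - 0 = 3

3


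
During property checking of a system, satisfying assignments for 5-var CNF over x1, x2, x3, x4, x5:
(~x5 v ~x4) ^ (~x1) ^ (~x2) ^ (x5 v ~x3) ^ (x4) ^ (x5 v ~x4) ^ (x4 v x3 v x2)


CNF with 7 clauses over 5 vars (32 assignments).
An assignment satisfies CNF iff every clause has >=1 true literal.
Check each row (bits = x1,x2,x3,x4,x5; clause T/F shown):
  row 0 [00000]: clauses=TTTTFTF -> 0
  row 1 [00001]: clauses=TTTTFTF -> 0
  row 2 [00010]: clauses=TTTTTFT -> 0
  row 3 [00011]: clauses=FTTTTTT -> 0
  row 4 [00100]: clauses=TTTFFTT -> 0
  row 5 [00101]: clauses=TTTTFTT -> 0
  row 6 [00110]: clauses=TTTFTFT -> 0
  row 7 [00111]: clauses=FTTTTTT -> 0
  row 8 [01000]: clauses=TTFTFTT -> 0
  row 9 [01001]: clauses=TTFTFTT -> 0
  row 10 [01010]: clauses=TTFTTFT -> 0
  row 11 [01011]: clauses=FTFTTTT -> 0
  row 12 [01100]: clauses=TTFFFTT -> 0
  row 13 [01101]: clauses=TTFTFTT -> 0
  row 14 [01110]: clauses=TTFFTFT -> 0
  row 15 [01111]: clauses=FTFTTTT -> 0
  row 16 [10000]: clauses=TFTTFTF -> 0
  row 17 [10001]: clauses=TFTTFTF -> 0
  row 18 [10010]: clauses=TFTTTFT -> 0
  row 19 [10011]: clauses=FFTTTTT -> 0
  row 20 [10100]: clauses=TFTFFTT -> 0
  row 21 [10101]: clauses=TFTTFTT -> 0
  row 22 [10110]: clauses=TFTFTFT -> 0
  row 23 [10111]: clauses=FFTTTTT -> 0
  row 24 [11000]: clauses=TFFTFTT -> 0
  row 25 [11001]: clauses=TFFTFTT -> 0
  row 26 [11010]: clauses=TFFTTFT -> 0
  row 27 [11011]: clauses=FFFTTTT -> 0
  row 28 [11100]: clauses=TFFFFTT -> 0
  row 29 [11101]: clauses=TFFTFTT -> 0
  row 30 [11110]: clauses=TFFFTFT -> 0
  row 31 [11111]: clauses=FFFTTTT -> 0
Full result column, 8 rows per line (x1,x2 fixed per line; x3,x4,x5 runs 000..111 left to right):
  rows 0-7 [x1,x2=00]: 00000000  (ones: 0)
  rows 8-15 [x1,x2=01]: 00000000  (ones: 0)
  rows 16-23 [x1,x2=10]: 00000000  (ones: 0)
  rows 24-31 [x1,x2=11]: 00000000  (ones: 0)
Satisfying assignments = 0+0+0+0 = 0

0


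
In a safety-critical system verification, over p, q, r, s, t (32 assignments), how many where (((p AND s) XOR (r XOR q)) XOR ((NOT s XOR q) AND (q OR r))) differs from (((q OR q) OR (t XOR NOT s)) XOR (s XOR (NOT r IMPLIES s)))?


F1 = (((p AND s) XOR (r XOR q)) XOR ((NOT s XOR q) AND (q OR r)))
F2 = (((q OR q) OR (t XOR NOT s)) XOR (s XOR (NOT r IMPLIES s)))
Evaluate both on each of 32 rows (bits = p,q,r,s,t):
  row 0 [00000]: F1=0 F2=1 (differ) -> 1
  row 1 [00001]: F1=0 F2=0 -> 0
  row 2 [00010]: F1=0 F2=0 -> 0
  row 3 [00011]: F1=0 F2=1 (differ) -> 1
  row 4 [00100]: F1=0 F2=0 -> 0
  row 5 [00101]: F1=0 F2=1 (differ) -> 1
  row 6 [00110]: F1=1 F2=0 (differ) -> 1
  row 7 [00111]: F1=1 F2=1 -> 0
  row 8 [01000]: F1=1 F2=1 -> 0
  row 9 [01001]: F1=1 F2=1 -> 0
  row 10 [01010]: F1=0 F2=1 (differ) -> 1
  row 11 [01011]: F1=0 F2=1 (differ) -> 1
  row 12 [01100]: F1=0 F2=0 -> 0
  row 13 [01101]: F1=0 F2=0 -> 0
  row 14 [01110]: F1=1 F2=1 -> 0
  row 15 [01111]: F1=1 F2=1 -> 0
  row 16 [10000]: F1=0 F2=1 (differ) -> 1
  row 17 [10001]: F1=0 F2=0 -> 0
  row 18 [10010]: F1=1 F2=0 (differ) -> 1
  row 19 [10011]: F1=1 F2=1 -> 0
  row 20 [10100]: F1=0 F2=0 -> 0
  row 21 [10101]: F1=0 F2=1 (differ) -> 1
  row 22 [10110]: F1=0 F2=0 -> 0
  row 23 [10111]: F1=0 F2=1 (differ) -> 1
  row 24 [11000]: F1=1 F2=1 -> 0
  row 25 [11001]: F1=1 F2=1 -> 0
  row 26 [11010]: F1=1 F2=1 -> 0
  row 27 [11011]: F1=1 F2=1 -> 0
  row 28 [11100]: F1=0 F2=0 -> 0
  row 29 [11101]: F1=0 F2=0 -> 0
  row 30 [11110]: F1=0 F2=1 (differ) -> 1
  row 31 [11111]: F1=0 F2=1 (differ) -> 1
Full result column, 8 rows per line (p,q fixed per line; r,s,t runs 000..111 left to right):
  rows 0-7 [p,q=00]: 10010110  (ones: 4)
  rows 8-15 [p,q=01]: 00110000  (ones: 2)
  rows 16-23 [p,q=10]: 10100101  (ones: 4)
  rows 24-31 [p,q=11]: 00000011  (ones: 2)
Disagreements = 4+2+4+2 = 12

12
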